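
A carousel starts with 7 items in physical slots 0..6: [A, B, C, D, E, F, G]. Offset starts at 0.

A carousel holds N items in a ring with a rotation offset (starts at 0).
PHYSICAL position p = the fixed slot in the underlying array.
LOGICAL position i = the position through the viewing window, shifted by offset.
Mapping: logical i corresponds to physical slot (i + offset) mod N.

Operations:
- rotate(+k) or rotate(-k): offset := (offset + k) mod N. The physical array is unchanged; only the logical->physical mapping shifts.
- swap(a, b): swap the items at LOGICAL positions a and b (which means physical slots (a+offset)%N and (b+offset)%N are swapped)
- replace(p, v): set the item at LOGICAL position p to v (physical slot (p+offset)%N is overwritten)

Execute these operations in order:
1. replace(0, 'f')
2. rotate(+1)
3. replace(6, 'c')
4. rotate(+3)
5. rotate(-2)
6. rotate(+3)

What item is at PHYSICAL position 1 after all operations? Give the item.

Answer: B

Derivation:
After op 1 (replace(0, 'f')): offset=0, physical=[f,B,C,D,E,F,G], logical=[f,B,C,D,E,F,G]
After op 2 (rotate(+1)): offset=1, physical=[f,B,C,D,E,F,G], logical=[B,C,D,E,F,G,f]
After op 3 (replace(6, 'c')): offset=1, physical=[c,B,C,D,E,F,G], logical=[B,C,D,E,F,G,c]
After op 4 (rotate(+3)): offset=4, physical=[c,B,C,D,E,F,G], logical=[E,F,G,c,B,C,D]
After op 5 (rotate(-2)): offset=2, physical=[c,B,C,D,E,F,G], logical=[C,D,E,F,G,c,B]
After op 6 (rotate(+3)): offset=5, physical=[c,B,C,D,E,F,G], logical=[F,G,c,B,C,D,E]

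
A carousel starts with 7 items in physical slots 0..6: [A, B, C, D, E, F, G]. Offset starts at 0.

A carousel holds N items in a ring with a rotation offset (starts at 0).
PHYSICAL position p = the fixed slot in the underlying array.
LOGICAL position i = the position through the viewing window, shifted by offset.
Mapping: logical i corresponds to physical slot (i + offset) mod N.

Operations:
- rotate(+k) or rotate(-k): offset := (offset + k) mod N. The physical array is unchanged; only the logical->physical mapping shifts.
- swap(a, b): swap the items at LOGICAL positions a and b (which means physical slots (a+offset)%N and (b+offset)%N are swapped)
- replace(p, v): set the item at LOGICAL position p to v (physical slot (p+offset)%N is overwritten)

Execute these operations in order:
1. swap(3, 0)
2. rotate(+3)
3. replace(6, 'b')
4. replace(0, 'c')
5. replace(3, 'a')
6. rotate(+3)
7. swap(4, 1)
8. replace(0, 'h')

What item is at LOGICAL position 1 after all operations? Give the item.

After op 1 (swap(3, 0)): offset=0, physical=[D,B,C,A,E,F,G], logical=[D,B,C,A,E,F,G]
After op 2 (rotate(+3)): offset=3, physical=[D,B,C,A,E,F,G], logical=[A,E,F,G,D,B,C]
After op 3 (replace(6, 'b')): offset=3, physical=[D,B,b,A,E,F,G], logical=[A,E,F,G,D,B,b]
After op 4 (replace(0, 'c')): offset=3, physical=[D,B,b,c,E,F,G], logical=[c,E,F,G,D,B,b]
After op 5 (replace(3, 'a')): offset=3, physical=[D,B,b,c,E,F,a], logical=[c,E,F,a,D,B,b]
After op 6 (rotate(+3)): offset=6, physical=[D,B,b,c,E,F,a], logical=[a,D,B,b,c,E,F]
After op 7 (swap(4, 1)): offset=6, physical=[c,B,b,D,E,F,a], logical=[a,c,B,b,D,E,F]
After op 8 (replace(0, 'h')): offset=6, physical=[c,B,b,D,E,F,h], logical=[h,c,B,b,D,E,F]

Answer: c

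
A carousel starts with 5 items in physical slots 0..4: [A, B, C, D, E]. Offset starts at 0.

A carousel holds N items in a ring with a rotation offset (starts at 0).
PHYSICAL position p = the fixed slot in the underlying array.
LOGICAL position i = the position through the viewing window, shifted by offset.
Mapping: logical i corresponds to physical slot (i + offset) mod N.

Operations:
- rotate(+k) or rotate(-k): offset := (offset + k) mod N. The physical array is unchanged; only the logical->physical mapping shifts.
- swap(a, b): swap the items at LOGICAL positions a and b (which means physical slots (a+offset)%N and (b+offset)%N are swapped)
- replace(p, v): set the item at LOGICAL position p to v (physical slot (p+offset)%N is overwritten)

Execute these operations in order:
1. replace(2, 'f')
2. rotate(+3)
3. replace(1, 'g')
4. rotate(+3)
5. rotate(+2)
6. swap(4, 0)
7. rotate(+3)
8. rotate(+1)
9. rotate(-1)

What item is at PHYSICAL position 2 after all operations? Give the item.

Answer: D

Derivation:
After op 1 (replace(2, 'f')): offset=0, physical=[A,B,f,D,E], logical=[A,B,f,D,E]
After op 2 (rotate(+3)): offset=3, physical=[A,B,f,D,E], logical=[D,E,A,B,f]
After op 3 (replace(1, 'g')): offset=3, physical=[A,B,f,D,g], logical=[D,g,A,B,f]
After op 4 (rotate(+3)): offset=1, physical=[A,B,f,D,g], logical=[B,f,D,g,A]
After op 5 (rotate(+2)): offset=3, physical=[A,B,f,D,g], logical=[D,g,A,B,f]
After op 6 (swap(4, 0)): offset=3, physical=[A,B,D,f,g], logical=[f,g,A,B,D]
After op 7 (rotate(+3)): offset=1, physical=[A,B,D,f,g], logical=[B,D,f,g,A]
After op 8 (rotate(+1)): offset=2, physical=[A,B,D,f,g], logical=[D,f,g,A,B]
After op 9 (rotate(-1)): offset=1, physical=[A,B,D,f,g], logical=[B,D,f,g,A]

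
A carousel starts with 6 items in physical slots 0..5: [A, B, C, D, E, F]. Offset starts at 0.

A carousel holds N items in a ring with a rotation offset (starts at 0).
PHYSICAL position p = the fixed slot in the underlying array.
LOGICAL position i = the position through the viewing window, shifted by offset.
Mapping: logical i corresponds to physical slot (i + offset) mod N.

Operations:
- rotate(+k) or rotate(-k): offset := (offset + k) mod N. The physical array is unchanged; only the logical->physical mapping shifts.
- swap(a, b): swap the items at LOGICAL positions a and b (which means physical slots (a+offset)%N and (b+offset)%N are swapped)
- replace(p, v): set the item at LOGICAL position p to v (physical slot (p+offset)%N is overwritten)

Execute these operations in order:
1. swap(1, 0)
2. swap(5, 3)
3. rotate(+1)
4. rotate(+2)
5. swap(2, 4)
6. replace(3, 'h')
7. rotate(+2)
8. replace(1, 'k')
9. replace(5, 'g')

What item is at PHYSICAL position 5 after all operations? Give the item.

After op 1 (swap(1, 0)): offset=0, physical=[B,A,C,D,E,F], logical=[B,A,C,D,E,F]
After op 2 (swap(5, 3)): offset=0, physical=[B,A,C,F,E,D], logical=[B,A,C,F,E,D]
After op 3 (rotate(+1)): offset=1, physical=[B,A,C,F,E,D], logical=[A,C,F,E,D,B]
After op 4 (rotate(+2)): offset=3, physical=[B,A,C,F,E,D], logical=[F,E,D,B,A,C]
After op 5 (swap(2, 4)): offset=3, physical=[B,D,C,F,E,A], logical=[F,E,A,B,D,C]
After op 6 (replace(3, 'h')): offset=3, physical=[h,D,C,F,E,A], logical=[F,E,A,h,D,C]
After op 7 (rotate(+2)): offset=5, physical=[h,D,C,F,E,A], logical=[A,h,D,C,F,E]
After op 8 (replace(1, 'k')): offset=5, physical=[k,D,C,F,E,A], logical=[A,k,D,C,F,E]
After op 9 (replace(5, 'g')): offset=5, physical=[k,D,C,F,g,A], logical=[A,k,D,C,F,g]

Answer: A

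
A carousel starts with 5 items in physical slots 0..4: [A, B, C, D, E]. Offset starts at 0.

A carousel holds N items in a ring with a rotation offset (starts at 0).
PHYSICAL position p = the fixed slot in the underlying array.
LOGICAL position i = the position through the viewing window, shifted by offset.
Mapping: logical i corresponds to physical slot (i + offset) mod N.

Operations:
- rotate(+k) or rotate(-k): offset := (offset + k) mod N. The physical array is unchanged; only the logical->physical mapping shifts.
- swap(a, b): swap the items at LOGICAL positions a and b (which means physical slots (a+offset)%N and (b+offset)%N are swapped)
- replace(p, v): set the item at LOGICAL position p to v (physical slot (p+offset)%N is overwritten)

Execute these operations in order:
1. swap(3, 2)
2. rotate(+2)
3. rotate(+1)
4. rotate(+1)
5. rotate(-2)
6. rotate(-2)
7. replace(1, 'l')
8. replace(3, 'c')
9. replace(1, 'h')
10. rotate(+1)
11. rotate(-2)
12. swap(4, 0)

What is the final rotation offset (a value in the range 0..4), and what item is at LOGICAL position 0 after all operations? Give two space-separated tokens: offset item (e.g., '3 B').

Answer: 4 c

Derivation:
After op 1 (swap(3, 2)): offset=0, physical=[A,B,D,C,E], logical=[A,B,D,C,E]
After op 2 (rotate(+2)): offset=2, physical=[A,B,D,C,E], logical=[D,C,E,A,B]
After op 3 (rotate(+1)): offset=3, physical=[A,B,D,C,E], logical=[C,E,A,B,D]
After op 4 (rotate(+1)): offset=4, physical=[A,B,D,C,E], logical=[E,A,B,D,C]
After op 5 (rotate(-2)): offset=2, physical=[A,B,D,C,E], logical=[D,C,E,A,B]
After op 6 (rotate(-2)): offset=0, physical=[A,B,D,C,E], logical=[A,B,D,C,E]
After op 7 (replace(1, 'l')): offset=0, physical=[A,l,D,C,E], logical=[A,l,D,C,E]
After op 8 (replace(3, 'c')): offset=0, physical=[A,l,D,c,E], logical=[A,l,D,c,E]
After op 9 (replace(1, 'h')): offset=0, physical=[A,h,D,c,E], logical=[A,h,D,c,E]
After op 10 (rotate(+1)): offset=1, physical=[A,h,D,c,E], logical=[h,D,c,E,A]
After op 11 (rotate(-2)): offset=4, physical=[A,h,D,c,E], logical=[E,A,h,D,c]
After op 12 (swap(4, 0)): offset=4, physical=[A,h,D,E,c], logical=[c,A,h,D,E]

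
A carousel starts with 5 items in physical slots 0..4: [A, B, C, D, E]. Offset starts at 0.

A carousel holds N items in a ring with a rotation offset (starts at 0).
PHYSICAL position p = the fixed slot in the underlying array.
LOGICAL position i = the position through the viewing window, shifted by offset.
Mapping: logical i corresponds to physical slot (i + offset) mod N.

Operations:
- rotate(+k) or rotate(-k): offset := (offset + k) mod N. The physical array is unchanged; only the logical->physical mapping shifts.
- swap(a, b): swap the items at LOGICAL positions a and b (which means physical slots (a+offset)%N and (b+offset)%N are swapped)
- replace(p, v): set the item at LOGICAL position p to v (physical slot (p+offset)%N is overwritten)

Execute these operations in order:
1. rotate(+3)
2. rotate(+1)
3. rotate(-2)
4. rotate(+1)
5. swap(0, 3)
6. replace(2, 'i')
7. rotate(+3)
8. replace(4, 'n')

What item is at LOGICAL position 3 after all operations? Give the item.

After op 1 (rotate(+3)): offset=3, physical=[A,B,C,D,E], logical=[D,E,A,B,C]
After op 2 (rotate(+1)): offset=4, physical=[A,B,C,D,E], logical=[E,A,B,C,D]
After op 3 (rotate(-2)): offset=2, physical=[A,B,C,D,E], logical=[C,D,E,A,B]
After op 4 (rotate(+1)): offset=3, physical=[A,B,C,D,E], logical=[D,E,A,B,C]
After op 5 (swap(0, 3)): offset=3, physical=[A,D,C,B,E], logical=[B,E,A,D,C]
After op 6 (replace(2, 'i')): offset=3, physical=[i,D,C,B,E], logical=[B,E,i,D,C]
After op 7 (rotate(+3)): offset=1, physical=[i,D,C,B,E], logical=[D,C,B,E,i]
After op 8 (replace(4, 'n')): offset=1, physical=[n,D,C,B,E], logical=[D,C,B,E,n]

Answer: E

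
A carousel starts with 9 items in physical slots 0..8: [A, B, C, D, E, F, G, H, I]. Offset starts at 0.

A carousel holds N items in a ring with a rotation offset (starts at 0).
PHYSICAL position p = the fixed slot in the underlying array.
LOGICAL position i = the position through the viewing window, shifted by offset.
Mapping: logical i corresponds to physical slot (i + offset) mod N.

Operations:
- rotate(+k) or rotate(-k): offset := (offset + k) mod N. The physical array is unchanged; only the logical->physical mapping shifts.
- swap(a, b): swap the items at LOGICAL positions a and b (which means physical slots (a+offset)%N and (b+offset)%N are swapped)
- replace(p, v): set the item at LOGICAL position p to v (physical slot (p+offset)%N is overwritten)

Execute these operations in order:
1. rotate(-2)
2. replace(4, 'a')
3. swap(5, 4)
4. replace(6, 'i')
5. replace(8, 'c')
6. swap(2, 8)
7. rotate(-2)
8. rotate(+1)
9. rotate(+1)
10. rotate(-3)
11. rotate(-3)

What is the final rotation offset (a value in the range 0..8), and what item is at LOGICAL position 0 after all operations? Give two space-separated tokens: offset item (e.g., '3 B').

After op 1 (rotate(-2)): offset=7, physical=[A,B,C,D,E,F,G,H,I], logical=[H,I,A,B,C,D,E,F,G]
After op 2 (replace(4, 'a')): offset=7, physical=[A,B,a,D,E,F,G,H,I], logical=[H,I,A,B,a,D,E,F,G]
After op 3 (swap(5, 4)): offset=7, physical=[A,B,D,a,E,F,G,H,I], logical=[H,I,A,B,D,a,E,F,G]
After op 4 (replace(6, 'i')): offset=7, physical=[A,B,D,a,i,F,G,H,I], logical=[H,I,A,B,D,a,i,F,G]
After op 5 (replace(8, 'c')): offset=7, physical=[A,B,D,a,i,F,c,H,I], logical=[H,I,A,B,D,a,i,F,c]
After op 6 (swap(2, 8)): offset=7, physical=[c,B,D,a,i,F,A,H,I], logical=[H,I,c,B,D,a,i,F,A]
After op 7 (rotate(-2)): offset=5, physical=[c,B,D,a,i,F,A,H,I], logical=[F,A,H,I,c,B,D,a,i]
After op 8 (rotate(+1)): offset=6, physical=[c,B,D,a,i,F,A,H,I], logical=[A,H,I,c,B,D,a,i,F]
After op 9 (rotate(+1)): offset=7, physical=[c,B,D,a,i,F,A,H,I], logical=[H,I,c,B,D,a,i,F,A]
After op 10 (rotate(-3)): offset=4, physical=[c,B,D,a,i,F,A,H,I], logical=[i,F,A,H,I,c,B,D,a]
After op 11 (rotate(-3)): offset=1, physical=[c,B,D,a,i,F,A,H,I], logical=[B,D,a,i,F,A,H,I,c]

Answer: 1 B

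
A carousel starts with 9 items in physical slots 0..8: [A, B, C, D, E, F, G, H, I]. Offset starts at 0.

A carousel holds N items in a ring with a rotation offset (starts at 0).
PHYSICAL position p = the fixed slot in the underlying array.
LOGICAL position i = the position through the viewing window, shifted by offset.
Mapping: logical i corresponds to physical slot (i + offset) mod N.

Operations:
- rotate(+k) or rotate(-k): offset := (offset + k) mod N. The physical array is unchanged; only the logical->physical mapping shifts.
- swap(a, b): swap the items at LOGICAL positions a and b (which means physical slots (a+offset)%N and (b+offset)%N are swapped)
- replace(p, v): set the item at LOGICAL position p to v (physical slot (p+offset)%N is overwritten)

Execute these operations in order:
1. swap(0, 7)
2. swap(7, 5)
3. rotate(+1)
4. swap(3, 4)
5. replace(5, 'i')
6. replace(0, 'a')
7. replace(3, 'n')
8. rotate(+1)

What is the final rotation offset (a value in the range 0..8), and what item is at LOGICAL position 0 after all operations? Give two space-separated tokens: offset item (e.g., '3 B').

After op 1 (swap(0, 7)): offset=0, physical=[H,B,C,D,E,F,G,A,I], logical=[H,B,C,D,E,F,G,A,I]
After op 2 (swap(7, 5)): offset=0, physical=[H,B,C,D,E,A,G,F,I], logical=[H,B,C,D,E,A,G,F,I]
After op 3 (rotate(+1)): offset=1, physical=[H,B,C,D,E,A,G,F,I], logical=[B,C,D,E,A,G,F,I,H]
After op 4 (swap(3, 4)): offset=1, physical=[H,B,C,D,A,E,G,F,I], logical=[B,C,D,A,E,G,F,I,H]
After op 5 (replace(5, 'i')): offset=1, physical=[H,B,C,D,A,E,i,F,I], logical=[B,C,D,A,E,i,F,I,H]
After op 6 (replace(0, 'a')): offset=1, physical=[H,a,C,D,A,E,i,F,I], logical=[a,C,D,A,E,i,F,I,H]
After op 7 (replace(3, 'n')): offset=1, physical=[H,a,C,D,n,E,i,F,I], logical=[a,C,D,n,E,i,F,I,H]
After op 8 (rotate(+1)): offset=2, physical=[H,a,C,D,n,E,i,F,I], logical=[C,D,n,E,i,F,I,H,a]

Answer: 2 C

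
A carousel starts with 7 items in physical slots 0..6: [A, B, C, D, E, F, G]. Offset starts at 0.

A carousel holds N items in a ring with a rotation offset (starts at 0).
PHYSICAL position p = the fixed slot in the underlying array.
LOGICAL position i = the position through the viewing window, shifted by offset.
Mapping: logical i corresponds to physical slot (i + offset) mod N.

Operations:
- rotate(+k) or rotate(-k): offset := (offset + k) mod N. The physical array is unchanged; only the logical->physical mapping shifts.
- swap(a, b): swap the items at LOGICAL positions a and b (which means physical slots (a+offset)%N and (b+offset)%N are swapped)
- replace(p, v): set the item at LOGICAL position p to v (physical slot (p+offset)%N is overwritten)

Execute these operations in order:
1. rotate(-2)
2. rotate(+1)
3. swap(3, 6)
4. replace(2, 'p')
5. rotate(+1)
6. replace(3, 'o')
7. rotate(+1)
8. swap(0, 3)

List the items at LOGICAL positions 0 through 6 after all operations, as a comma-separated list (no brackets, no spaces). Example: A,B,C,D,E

Answer: E,F,o,p,C,G,A

Derivation:
After op 1 (rotate(-2)): offset=5, physical=[A,B,C,D,E,F,G], logical=[F,G,A,B,C,D,E]
After op 2 (rotate(+1)): offset=6, physical=[A,B,C,D,E,F,G], logical=[G,A,B,C,D,E,F]
After op 3 (swap(3, 6)): offset=6, physical=[A,B,F,D,E,C,G], logical=[G,A,B,F,D,E,C]
After op 4 (replace(2, 'p')): offset=6, physical=[A,p,F,D,E,C,G], logical=[G,A,p,F,D,E,C]
After op 5 (rotate(+1)): offset=0, physical=[A,p,F,D,E,C,G], logical=[A,p,F,D,E,C,G]
After op 6 (replace(3, 'o')): offset=0, physical=[A,p,F,o,E,C,G], logical=[A,p,F,o,E,C,G]
After op 7 (rotate(+1)): offset=1, physical=[A,p,F,o,E,C,G], logical=[p,F,o,E,C,G,A]
After op 8 (swap(0, 3)): offset=1, physical=[A,E,F,o,p,C,G], logical=[E,F,o,p,C,G,A]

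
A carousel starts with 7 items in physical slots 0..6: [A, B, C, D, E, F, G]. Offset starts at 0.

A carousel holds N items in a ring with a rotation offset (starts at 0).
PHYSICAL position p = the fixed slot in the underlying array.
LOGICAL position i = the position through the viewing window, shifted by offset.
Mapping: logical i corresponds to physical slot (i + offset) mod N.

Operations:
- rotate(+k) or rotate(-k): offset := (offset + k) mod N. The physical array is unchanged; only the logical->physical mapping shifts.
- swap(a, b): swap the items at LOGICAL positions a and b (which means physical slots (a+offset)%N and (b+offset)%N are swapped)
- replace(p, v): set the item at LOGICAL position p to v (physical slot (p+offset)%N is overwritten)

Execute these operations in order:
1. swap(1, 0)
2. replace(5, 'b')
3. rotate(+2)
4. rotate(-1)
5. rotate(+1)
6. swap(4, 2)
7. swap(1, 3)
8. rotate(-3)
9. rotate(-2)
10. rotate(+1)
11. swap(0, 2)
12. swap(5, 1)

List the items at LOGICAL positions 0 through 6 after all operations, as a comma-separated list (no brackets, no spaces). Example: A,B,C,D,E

Answer: B,b,D,A,C,E,G

Derivation:
After op 1 (swap(1, 0)): offset=0, physical=[B,A,C,D,E,F,G], logical=[B,A,C,D,E,F,G]
After op 2 (replace(5, 'b')): offset=0, physical=[B,A,C,D,E,b,G], logical=[B,A,C,D,E,b,G]
After op 3 (rotate(+2)): offset=2, physical=[B,A,C,D,E,b,G], logical=[C,D,E,b,G,B,A]
After op 4 (rotate(-1)): offset=1, physical=[B,A,C,D,E,b,G], logical=[A,C,D,E,b,G,B]
After op 5 (rotate(+1)): offset=2, physical=[B,A,C,D,E,b,G], logical=[C,D,E,b,G,B,A]
After op 6 (swap(4, 2)): offset=2, physical=[B,A,C,D,G,b,E], logical=[C,D,G,b,E,B,A]
After op 7 (swap(1, 3)): offset=2, physical=[B,A,C,b,G,D,E], logical=[C,b,G,D,E,B,A]
After op 8 (rotate(-3)): offset=6, physical=[B,A,C,b,G,D,E], logical=[E,B,A,C,b,G,D]
After op 9 (rotate(-2)): offset=4, physical=[B,A,C,b,G,D,E], logical=[G,D,E,B,A,C,b]
After op 10 (rotate(+1)): offset=5, physical=[B,A,C,b,G,D,E], logical=[D,E,B,A,C,b,G]
After op 11 (swap(0, 2)): offset=5, physical=[D,A,C,b,G,B,E], logical=[B,E,D,A,C,b,G]
After op 12 (swap(5, 1)): offset=5, physical=[D,A,C,E,G,B,b], logical=[B,b,D,A,C,E,G]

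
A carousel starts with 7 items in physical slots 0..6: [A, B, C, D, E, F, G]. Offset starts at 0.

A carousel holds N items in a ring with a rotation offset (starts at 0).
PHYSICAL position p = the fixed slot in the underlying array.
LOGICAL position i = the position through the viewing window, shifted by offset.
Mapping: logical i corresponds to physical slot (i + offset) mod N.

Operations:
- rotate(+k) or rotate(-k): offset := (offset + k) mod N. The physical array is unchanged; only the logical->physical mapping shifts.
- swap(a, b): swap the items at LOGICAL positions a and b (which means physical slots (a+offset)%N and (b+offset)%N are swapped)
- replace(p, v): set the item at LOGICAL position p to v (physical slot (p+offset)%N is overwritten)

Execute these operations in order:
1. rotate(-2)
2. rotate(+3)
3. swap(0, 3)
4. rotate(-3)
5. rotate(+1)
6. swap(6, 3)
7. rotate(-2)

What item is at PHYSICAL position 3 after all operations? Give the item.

After op 1 (rotate(-2)): offset=5, physical=[A,B,C,D,E,F,G], logical=[F,G,A,B,C,D,E]
After op 2 (rotate(+3)): offset=1, physical=[A,B,C,D,E,F,G], logical=[B,C,D,E,F,G,A]
After op 3 (swap(0, 3)): offset=1, physical=[A,E,C,D,B,F,G], logical=[E,C,D,B,F,G,A]
After op 4 (rotate(-3)): offset=5, physical=[A,E,C,D,B,F,G], logical=[F,G,A,E,C,D,B]
After op 5 (rotate(+1)): offset=6, physical=[A,E,C,D,B,F,G], logical=[G,A,E,C,D,B,F]
After op 6 (swap(6, 3)): offset=6, physical=[A,E,F,D,B,C,G], logical=[G,A,E,F,D,B,C]
After op 7 (rotate(-2)): offset=4, physical=[A,E,F,D,B,C,G], logical=[B,C,G,A,E,F,D]

Answer: D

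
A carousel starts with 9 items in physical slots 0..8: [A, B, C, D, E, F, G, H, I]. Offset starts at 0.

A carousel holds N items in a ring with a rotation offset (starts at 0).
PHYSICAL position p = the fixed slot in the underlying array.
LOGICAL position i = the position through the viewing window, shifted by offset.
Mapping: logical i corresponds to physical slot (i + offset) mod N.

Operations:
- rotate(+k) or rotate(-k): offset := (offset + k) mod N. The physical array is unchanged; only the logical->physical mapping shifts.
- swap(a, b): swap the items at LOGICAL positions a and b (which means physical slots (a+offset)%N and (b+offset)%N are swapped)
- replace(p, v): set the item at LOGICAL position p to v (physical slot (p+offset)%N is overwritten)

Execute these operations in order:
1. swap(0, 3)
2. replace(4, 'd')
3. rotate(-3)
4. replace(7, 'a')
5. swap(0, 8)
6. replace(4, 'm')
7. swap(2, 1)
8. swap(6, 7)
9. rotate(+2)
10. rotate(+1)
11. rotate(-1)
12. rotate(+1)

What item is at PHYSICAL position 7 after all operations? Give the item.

After op 1 (swap(0, 3)): offset=0, physical=[D,B,C,A,E,F,G,H,I], logical=[D,B,C,A,E,F,G,H,I]
After op 2 (replace(4, 'd')): offset=0, physical=[D,B,C,A,d,F,G,H,I], logical=[D,B,C,A,d,F,G,H,I]
After op 3 (rotate(-3)): offset=6, physical=[D,B,C,A,d,F,G,H,I], logical=[G,H,I,D,B,C,A,d,F]
After op 4 (replace(7, 'a')): offset=6, physical=[D,B,C,A,a,F,G,H,I], logical=[G,H,I,D,B,C,A,a,F]
After op 5 (swap(0, 8)): offset=6, physical=[D,B,C,A,a,G,F,H,I], logical=[F,H,I,D,B,C,A,a,G]
After op 6 (replace(4, 'm')): offset=6, physical=[D,m,C,A,a,G,F,H,I], logical=[F,H,I,D,m,C,A,a,G]
After op 7 (swap(2, 1)): offset=6, physical=[D,m,C,A,a,G,F,I,H], logical=[F,I,H,D,m,C,A,a,G]
After op 8 (swap(6, 7)): offset=6, physical=[D,m,C,a,A,G,F,I,H], logical=[F,I,H,D,m,C,a,A,G]
After op 9 (rotate(+2)): offset=8, physical=[D,m,C,a,A,G,F,I,H], logical=[H,D,m,C,a,A,G,F,I]
After op 10 (rotate(+1)): offset=0, physical=[D,m,C,a,A,G,F,I,H], logical=[D,m,C,a,A,G,F,I,H]
After op 11 (rotate(-1)): offset=8, physical=[D,m,C,a,A,G,F,I,H], logical=[H,D,m,C,a,A,G,F,I]
After op 12 (rotate(+1)): offset=0, physical=[D,m,C,a,A,G,F,I,H], logical=[D,m,C,a,A,G,F,I,H]

Answer: I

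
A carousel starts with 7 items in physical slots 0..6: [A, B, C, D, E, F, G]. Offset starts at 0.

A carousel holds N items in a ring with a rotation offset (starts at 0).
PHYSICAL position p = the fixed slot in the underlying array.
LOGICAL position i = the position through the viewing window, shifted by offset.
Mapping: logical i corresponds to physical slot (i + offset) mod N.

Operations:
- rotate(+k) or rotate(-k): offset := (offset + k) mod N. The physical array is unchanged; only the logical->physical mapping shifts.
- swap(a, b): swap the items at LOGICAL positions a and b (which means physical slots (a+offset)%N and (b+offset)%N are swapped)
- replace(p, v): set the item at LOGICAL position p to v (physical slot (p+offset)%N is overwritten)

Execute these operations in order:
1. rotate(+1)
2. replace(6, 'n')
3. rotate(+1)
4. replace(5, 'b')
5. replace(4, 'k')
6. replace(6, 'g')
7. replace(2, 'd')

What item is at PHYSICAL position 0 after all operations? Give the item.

Answer: b

Derivation:
After op 1 (rotate(+1)): offset=1, physical=[A,B,C,D,E,F,G], logical=[B,C,D,E,F,G,A]
After op 2 (replace(6, 'n')): offset=1, physical=[n,B,C,D,E,F,G], logical=[B,C,D,E,F,G,n]
After op 3 (rotate(+1)): offset=2, physical=[n,B,C,D,E,F,G], logical=[C,D,E,F,G,n,B]
After op 4 (replace(5, 'b')): offset=2, physical=[b,B,C,D,E,F,G], logical=[C,D,E,F,G,b,B]
After op 5 (replace(4, 'k')): offset=2, physical=[b,B,C,D,E,F,k], logical=[C,D,E,F,k,b,B]
After op 6 (replace(6, 'g')): offset=2, physical=[b,g,C,D,E,F,k], logical=[C,D,E,F,k,b,g]
After op 7 (replace(2, 'd')): offset=2, physical=[b,g,C,D,d,F,k], logical=[C,D,d,F,k,b,g]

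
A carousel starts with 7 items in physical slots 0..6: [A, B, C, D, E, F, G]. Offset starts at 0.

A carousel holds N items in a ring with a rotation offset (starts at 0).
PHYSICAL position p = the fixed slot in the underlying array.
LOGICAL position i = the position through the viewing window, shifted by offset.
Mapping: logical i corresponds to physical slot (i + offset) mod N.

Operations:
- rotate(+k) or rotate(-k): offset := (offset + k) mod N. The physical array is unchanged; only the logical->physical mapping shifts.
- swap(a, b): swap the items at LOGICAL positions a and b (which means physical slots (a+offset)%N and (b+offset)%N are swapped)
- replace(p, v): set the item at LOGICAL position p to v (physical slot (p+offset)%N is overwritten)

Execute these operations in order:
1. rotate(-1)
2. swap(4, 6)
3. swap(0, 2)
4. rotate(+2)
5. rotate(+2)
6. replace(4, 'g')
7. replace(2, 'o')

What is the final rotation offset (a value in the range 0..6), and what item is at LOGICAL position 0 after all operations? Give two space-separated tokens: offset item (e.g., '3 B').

Answer: 3 F

Derivation:
After op 1 (rotate(-1)): offset=6, physical=[A,B,C,D,E,F,G], logical=[G,A,B,C,D,E,F]
After op 2 (swap(4, 6)): offset=6, physical=[A,B,C,F,E,D,G], logical=[G,A,B,C,F,E,D]
After op 3 (swap(0, 2)): offset=6, physical=[A,G,C,F,E,D,B], logical=[B,A,G,C,F,E,D]
After op 4 (rotate(+2)): offset=1, physical=[A,G,C,F,E,D,B], logical=[G,C,F,E,D,B,A]
After op 5 (rotate(+2)): offset=3, physical=[A,G,C,F,E,D,B], logical=[F,E,D,B,A,G,C]
After op 6 (replace(4, 'g')): offset=3, physical=[g,G,C,F,E,D,B], logical=[F,E,D,B,g,G,C]
After op 7 (replace(2, 'o')): offset=3, physical=[g,G,C,F,E,o,B], logical=[F,E,o,B,g,G,C]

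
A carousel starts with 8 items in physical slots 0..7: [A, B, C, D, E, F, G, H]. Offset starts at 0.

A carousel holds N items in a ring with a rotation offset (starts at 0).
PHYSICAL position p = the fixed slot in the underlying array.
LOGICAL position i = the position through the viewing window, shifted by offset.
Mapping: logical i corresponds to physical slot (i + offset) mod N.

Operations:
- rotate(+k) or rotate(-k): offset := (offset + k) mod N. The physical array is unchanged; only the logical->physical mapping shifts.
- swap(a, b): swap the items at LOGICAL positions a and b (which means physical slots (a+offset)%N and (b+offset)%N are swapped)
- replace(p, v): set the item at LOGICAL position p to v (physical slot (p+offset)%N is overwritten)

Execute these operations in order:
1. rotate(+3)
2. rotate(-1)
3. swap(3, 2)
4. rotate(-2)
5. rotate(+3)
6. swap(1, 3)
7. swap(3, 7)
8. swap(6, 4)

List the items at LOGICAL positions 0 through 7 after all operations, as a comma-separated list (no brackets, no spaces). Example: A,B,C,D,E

Answer: D,G,E,C,B,A,H,F

Derivation:
After op 1 (rotate(+3)): offset=3, physical=[A,B,C,D,E,F,G,H], logical=[D,E,F,G,H,A,B,C]
After op 2 (rotate(-1)): offset=2, physical=[A,B,C,D,E,F,G,H], logical=[C,D,E,F,G,H,A,B]
After op 3 (swap(3, 2)): offset=2, physical=[A,B,C,D,F,E,G,H], logical=[C,D,F,E,G,H,A,B]
After op 4 (rotate(-2)): offset=0, physical=[A,B,C,D,F,E,G,H], logical=[A,B,C,D,F,E,G,H]
After op 5 (rotate(+3)): offset=3, physical=[A,B,C,D,F,E,G,H], logical=[D,F,E,G,H,A,B,C]
After op 6 (swap(1, 3)): offset=3, physical=[A,B,C,D,G,E,F,H], logical=[D,G,E,F,H,A,B,C]
After op 7 (swap(3, 7)): offset=3, physical=[A,B,F,D,G,E,C,H], logical=[D,G,E,C,H,A,B,F]
After op 8 (swap(6, 4)): offset=3, physical=[A,H,F,D,G,E,C,B], logical=[D,G,E,C,B,A,H,F]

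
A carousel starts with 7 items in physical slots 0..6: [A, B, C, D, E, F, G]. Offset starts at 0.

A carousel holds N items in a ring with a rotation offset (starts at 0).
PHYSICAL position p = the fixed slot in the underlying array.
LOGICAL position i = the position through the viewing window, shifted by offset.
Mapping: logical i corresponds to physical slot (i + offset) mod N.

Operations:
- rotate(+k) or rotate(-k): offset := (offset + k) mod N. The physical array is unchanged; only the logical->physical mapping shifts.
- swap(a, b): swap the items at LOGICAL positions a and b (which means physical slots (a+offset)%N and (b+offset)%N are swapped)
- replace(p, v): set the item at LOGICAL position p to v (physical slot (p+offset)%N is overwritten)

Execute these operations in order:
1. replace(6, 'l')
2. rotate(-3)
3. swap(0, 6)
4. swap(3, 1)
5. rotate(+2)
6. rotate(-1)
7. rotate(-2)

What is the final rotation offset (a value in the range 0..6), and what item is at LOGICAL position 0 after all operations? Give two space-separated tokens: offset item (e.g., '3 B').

After op 1 (replace(6, 'l')): offset=0, physical=[A,B,C,D,E,F,l], logical=[A,B,C,D,E,F,l]
After op 2 (rotate(-3)): offset=4, physical=[A,B,C,D,E,F,l], logical=[E,F,l,A,B,C,D]
After op 3 (swap(0, 6)): offset=4, physical=[A,B,C,E,D,F,l], logical=[D,F,l,A,B,C,E]
After op 4 (swap(3, 1)): offset=4, physical=[F,B,C,E,D,A,l], logical=[D,A,l,F,B,C,E]
After op 5 (rotate(+2)): offset=6, physical=[F,B,C,E,D,A,l], logical=[l,F,B,C,E,D,A]
After op 6 (rotate(-1)): offset=5, physical=[F,B,C,E,D,A,l], logical=[A,l,F,B,C,E,D]
After op 7 (rotate(-2)): offset=3, physical=[F,B,C,E,D,A,l], logical=[E,D,A,l,F,B,C]

Answer: 3 E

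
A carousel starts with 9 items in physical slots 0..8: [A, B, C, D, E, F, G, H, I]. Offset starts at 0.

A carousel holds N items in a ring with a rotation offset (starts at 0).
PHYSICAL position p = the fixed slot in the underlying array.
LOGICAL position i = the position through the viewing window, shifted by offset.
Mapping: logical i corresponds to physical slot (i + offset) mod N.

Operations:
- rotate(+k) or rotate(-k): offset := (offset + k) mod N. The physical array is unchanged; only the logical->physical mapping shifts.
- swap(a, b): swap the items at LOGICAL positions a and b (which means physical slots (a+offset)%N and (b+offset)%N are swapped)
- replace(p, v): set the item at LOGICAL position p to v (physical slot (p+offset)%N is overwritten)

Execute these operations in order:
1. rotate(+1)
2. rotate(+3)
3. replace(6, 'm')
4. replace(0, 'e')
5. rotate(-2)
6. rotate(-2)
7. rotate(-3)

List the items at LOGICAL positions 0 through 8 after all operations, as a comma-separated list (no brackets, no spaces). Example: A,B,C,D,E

After op 1 (rotate(+1)): offset=1, physical=[A,B,C,D,E,F,G,H,I], logical=[B,C,D,E,F,G,H,I,A]
After op 2 (rotate(+3)): offset=4, physical=[A,B,C,D,E,F,G,H,I], logical=[E,F,G,H,I,A,B,C,D]
After op 3 (replace(6, 'm')): offset=4, physical=[A,m,C,D,E,F,G,H,I], logical=[E,F,G,H,I,A,m,C,D]
After op 4 (replace(0, 'e')): offset=4, physical=[A,m,C,D,e,F,G,H,I], logical=[e,F,G,H,I,A,m,C,D]
After op 5 (rotate(-2)): offset=2, physical=[A,m,C,D,e,F,G,H,I], logical=[C,D,e,F,G,H,I,A,m]
After op 6 (rotate(-2)): offset=0, physical=[A,m,C,D,e,F,G,H,I], logical=[A,m,C,D,e,F,G,H,I]
After op 7 (rotate(-3)): offset=6, physical=[A,m,C,D,e,F,G,H,I], logical=[G,H,I,A,m,C,D,e,F]

Answer: G,H,I,A,m,C,D,e,F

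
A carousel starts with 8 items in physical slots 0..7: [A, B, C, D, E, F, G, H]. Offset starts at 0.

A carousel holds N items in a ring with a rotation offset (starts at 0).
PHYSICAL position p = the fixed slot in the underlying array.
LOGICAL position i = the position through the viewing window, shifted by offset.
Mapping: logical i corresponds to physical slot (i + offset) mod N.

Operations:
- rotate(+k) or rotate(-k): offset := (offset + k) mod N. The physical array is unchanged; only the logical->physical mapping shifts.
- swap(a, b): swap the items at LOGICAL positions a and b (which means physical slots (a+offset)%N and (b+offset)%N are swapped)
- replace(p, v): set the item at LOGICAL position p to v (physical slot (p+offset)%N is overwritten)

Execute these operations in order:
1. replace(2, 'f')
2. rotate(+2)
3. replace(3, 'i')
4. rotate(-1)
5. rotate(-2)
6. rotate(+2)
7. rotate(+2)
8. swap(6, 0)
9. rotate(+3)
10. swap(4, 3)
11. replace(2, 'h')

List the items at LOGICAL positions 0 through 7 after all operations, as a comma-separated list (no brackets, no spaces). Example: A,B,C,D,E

After op 1 (replace(2, 'f')): offset=0, physical=[A,B,f,D,E,F,G,H], logical=[A,B,f,D,E,F,G,H]
After op 2 (rotate(+2)): offset=2, physical=[A,B,f,D,E,F,G,H], logical=[f,D,E,F,G,H,A,B]
After op 3 (replace(3, 'i')): offset=2, physical=[A,B,f,D,E,i,G,H], logical=[f,D,E,i,G,H,A,B]
After op 4 (rotate(-1)): offset=1, physical=[A,B,f,D,E,i,G,H], logical=[B,f,D,E,i,G,H,A]
After op 5 (rotate(-2)): offset=7, physical=[A,B,f,D,E,i,G,H], logical=[H,A,B,f,D,E,i,G]
After op 6 (rotate(+2)): offset=1, physical=[A,B,f,D,E,i,G,H], logical=[B,f,D,E,i,G,H,A]
After op 7 (rotate(+2)): offset=3, physical=[A,B,f,D,E,i,G,H], logical=[D,E,i,G,H,A,B,f]
After op 8 (swap(6, 0)): offset=3, physical=[A,D,f,B,E,i,G,H], logical=[B,E,i,G,H,A,D,f]
After op 9 (rotate(+3)): offset=6, physical=[A,D,f,B,E,i,G,H], logical=[G,H,A,D,f,B,E,i]
After op 10 (swap(4, 3)): offset=6, physical=[A,f,D,B,E,i,G,H], logical=[G,H,A,f,D,B,E,i]
After op 11 (replace(2, 'h')): offset=6, physical=[h,f,D,B,E,i,G,H], logical=[G,H,h,f,D,B,E,i]

Answer: G,H,h,f,D,B,E,i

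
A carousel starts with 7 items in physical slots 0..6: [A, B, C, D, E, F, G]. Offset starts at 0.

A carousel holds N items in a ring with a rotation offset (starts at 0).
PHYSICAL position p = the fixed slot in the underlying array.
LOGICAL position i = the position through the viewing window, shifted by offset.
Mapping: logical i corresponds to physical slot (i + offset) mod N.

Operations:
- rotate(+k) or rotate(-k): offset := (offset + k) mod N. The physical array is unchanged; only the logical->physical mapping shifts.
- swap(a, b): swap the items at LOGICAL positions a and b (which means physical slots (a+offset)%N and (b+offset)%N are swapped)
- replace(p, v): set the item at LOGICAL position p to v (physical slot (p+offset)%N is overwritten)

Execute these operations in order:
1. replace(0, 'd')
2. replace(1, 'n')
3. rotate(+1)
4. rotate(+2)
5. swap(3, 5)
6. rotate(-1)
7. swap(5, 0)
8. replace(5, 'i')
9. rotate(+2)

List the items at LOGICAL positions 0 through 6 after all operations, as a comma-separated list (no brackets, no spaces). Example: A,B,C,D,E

Answer: E,F,n,i,G,d,D

Derivation:
After op 1 (replace(0, 'd')): offset=0, physical=[d,B,C,D,E,F,G], logical=[d,B,C,D,E,F,G]
After op 2 (replace(1, 'n')): offset=0, physical=[d,n,C,D,E,F,G], logical=[d,n,C,D,E,F,G]
After op 3 (rotate(+1)): offset=1, physical=[d,n,C,D,E,F,G], logical=[n,C,D,E,F,G,d]
After op 4 (rotate(+2)): offset=3, physical=[d,n,C,D,E,F,G], logical=[D,E,F,G,d,n,C]
After op 5 (swap(3, 5)): offset=3, physical=[d,G,C,D,E,F,n], logical=[D,E,F,n,d,G,C]
After op 6 (rotate(-1)): offset=2, physical=[d,G,C,D,E,F,n], logical=[C,D,E,F,n,d,G]
After op 7 (swap(5, 0)): offset=2, physical=[C,G,d,D,E,F,n], logical=[d,D,E,F,n,C,G]
After op 8 (replace(5, 'i')): offset=2, physical=[i,G,d,D,E,F,n], logical=[d,D,E,F,n,i,G]
After op 9 (rotate(+2)): offset=4, physical=[i,G,d,D,E,F,n], logical=[E,F,n,i,G,d,D]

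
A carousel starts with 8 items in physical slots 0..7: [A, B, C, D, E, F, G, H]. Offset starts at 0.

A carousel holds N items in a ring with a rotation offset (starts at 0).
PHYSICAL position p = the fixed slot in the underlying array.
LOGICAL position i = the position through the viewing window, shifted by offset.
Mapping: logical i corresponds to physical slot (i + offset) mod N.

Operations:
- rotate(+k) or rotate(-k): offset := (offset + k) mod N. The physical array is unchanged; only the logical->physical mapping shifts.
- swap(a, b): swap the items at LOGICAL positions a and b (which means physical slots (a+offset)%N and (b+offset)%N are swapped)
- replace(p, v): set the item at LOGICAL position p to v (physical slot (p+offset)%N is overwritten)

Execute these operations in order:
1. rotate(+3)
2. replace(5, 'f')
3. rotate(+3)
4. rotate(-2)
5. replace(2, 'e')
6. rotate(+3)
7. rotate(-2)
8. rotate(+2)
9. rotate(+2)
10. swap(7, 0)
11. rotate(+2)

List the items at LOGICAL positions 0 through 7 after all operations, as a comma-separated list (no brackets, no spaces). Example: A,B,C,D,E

After op 1 (rotate(+3)): offset=3, physical=[A,B,C,D,E,F,G,H], logical=[D,E,F,G,H,A,B,C]
After op 2 (replace(5, 'f')): offset=3, physical=[f,B,C,D,E,F,G,H], logical=[D,E,F,G,H,f,B,C]
After op 3 (rotate(+3)): offset=6, physical=[f,B,C,D,E,F,G,H], logical=[G,H,f,B,C,D,E,F]
After op 4 (rotate(-2)): offset=4, physical=[f,B,C,D,E,F,G,H], logical=[E,F,G,H,f,B,C,D]
After op 5 (replace(2, 'e')): offset=4, physical=[f,B,C,D,E,F,e,H], logical=[E,F,e,H,f,B,C,D]
After op 6 (rotate(+3)): offset=7, physical=[f,B,C,D,E,F,e,H], logical=[H,f,B,C,D,E,F,e]
After op 7 (rotate(-2)): offset=5, physical=[f,B,C,D,E,F,e,H], logical=[F,e,H,f,B,C,D,E]
After op 8 (rotate(+2)): offset=7, physical=[f,B,C,D,E,F,e,H], logical=[H,f,B,C,D,E,F,e]
After op 9 (rotate(+2)): offset=1, physical=[f,B,C,D,E,F,e,H], logical=[B,C,D,E,F,e,H,f]
After op 10 (swap(7, 0)): offset=1, physical=[B,f,C,D,E,F,e,H], logical=[f,C,D,E,F,e,H,B]
After op 11 (rotate(+2)): offset=3, physical=[B,f,C,D,E,F,e,H], logical=[D,E,F,e,H,B,f,C]

Answer: D,E,F,e,H,B,f,C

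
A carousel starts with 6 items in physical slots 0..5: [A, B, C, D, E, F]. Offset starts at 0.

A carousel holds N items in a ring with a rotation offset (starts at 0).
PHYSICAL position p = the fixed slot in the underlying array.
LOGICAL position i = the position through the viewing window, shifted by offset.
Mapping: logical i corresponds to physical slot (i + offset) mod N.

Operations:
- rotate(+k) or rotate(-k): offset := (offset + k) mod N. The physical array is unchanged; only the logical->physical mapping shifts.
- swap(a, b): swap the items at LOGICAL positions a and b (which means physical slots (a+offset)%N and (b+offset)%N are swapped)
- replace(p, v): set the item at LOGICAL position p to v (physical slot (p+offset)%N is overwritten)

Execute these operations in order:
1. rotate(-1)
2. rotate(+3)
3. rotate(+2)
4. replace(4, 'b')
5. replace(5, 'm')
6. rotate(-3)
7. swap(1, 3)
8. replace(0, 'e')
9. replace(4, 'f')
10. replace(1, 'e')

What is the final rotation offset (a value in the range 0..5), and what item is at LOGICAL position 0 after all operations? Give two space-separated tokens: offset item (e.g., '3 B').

Answer: 1 e

Derivation:
After op 1 (rotate(-1)): offset=5, physical=[A,B,C,D,E,F], logical=[F,A,B,C,D,E]
After op 2 (rotate(+3)): offset=2, physical=[A,B,C,D,E,F], logical=[C,D,E,F,A,B]
After op 3 (rotate(+2)): offset=4, physical=[A,B,C,D,E,F], logical=[E,F,A,B,C,D]
After op 4 (replace(4, 'b')): offset=4, physical=[A,B,b,D,E,F], logical=[E,F,A,B,b,D]
After op 5 (replace(5, 'm')): offset=4, physical=[A,B,b,m,E,F], logical=[E,F,A,B,b,m]
After op 6 (rotate(-3)): offset=1, physical=[A,B,b,m,E,F], logical=[B,b,m,E,F,A]
After op 7 (swap(1, 3)): offset=1, physical=[A,B,E,m,b,F], logical=[B,E,m,b,F,A]
After op 8 (replace(0, 'e')): offset=1, physical=[A,e,E,m,b,F], logical=[e,E,m,b,F,A]
After op 9 (replace(4, 'f')): offset=1, physical=[A,e,E,m,b,f], logical=[e,E,m,b,f,A]
After op 10 (replace(1, 'e')): offset=1, physical=[A,e,e,m,b,f], logical=[e,e,m,b,f,A]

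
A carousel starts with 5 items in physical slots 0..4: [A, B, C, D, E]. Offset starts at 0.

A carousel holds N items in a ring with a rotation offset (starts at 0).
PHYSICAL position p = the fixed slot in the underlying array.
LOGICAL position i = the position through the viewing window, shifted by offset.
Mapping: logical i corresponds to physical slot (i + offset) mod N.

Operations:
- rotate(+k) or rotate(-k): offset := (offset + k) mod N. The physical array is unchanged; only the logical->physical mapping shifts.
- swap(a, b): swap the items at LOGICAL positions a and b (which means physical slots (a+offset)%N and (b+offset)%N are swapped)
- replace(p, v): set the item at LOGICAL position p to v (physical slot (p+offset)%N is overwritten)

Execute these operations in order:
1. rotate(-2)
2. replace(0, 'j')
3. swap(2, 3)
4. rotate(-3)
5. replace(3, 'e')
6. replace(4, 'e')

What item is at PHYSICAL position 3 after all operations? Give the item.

Answer: e

Derivation:
After op 1 (rotate(-2)): offset=3, physical=[A,B,C,D,E], logical=[D,E,A,B,C]
After op 2 (replace(0, 'j')): offset=3, physical=[A,B,C,j,E], logical=[j,E,A,B,C]
After op 3 (swap(2, 3)): offset=3, physical=[B,A,C,j,E], logical=[j,E,B,A,C]
After op 4 (rotate(-3)): offset=0, physical=[B,A,C,j,E], logical=[B,A,C,j,E]
After op 5 (replace(3, 'e')): offset=0, physical=[B,A,C,e,E], logical=[B,A,C,e,E]
After op 6 (replace(4, 'e')): offset=0, physical=[B,A,C,e,e], logical=[B,A,C,e,e]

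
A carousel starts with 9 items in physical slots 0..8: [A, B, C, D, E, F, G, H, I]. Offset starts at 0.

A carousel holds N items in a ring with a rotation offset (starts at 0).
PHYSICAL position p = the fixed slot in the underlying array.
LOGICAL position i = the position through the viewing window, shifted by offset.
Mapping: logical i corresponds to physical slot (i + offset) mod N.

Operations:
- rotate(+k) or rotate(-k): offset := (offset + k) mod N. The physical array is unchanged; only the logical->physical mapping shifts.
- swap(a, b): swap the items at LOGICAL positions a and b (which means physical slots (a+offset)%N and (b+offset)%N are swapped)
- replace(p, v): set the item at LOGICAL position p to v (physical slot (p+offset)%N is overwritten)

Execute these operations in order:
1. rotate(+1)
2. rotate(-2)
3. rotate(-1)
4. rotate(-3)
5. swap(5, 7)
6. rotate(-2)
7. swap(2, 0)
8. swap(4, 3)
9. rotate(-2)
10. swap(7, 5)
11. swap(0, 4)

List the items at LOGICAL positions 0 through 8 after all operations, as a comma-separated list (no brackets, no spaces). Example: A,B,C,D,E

Answer: A,B,E,D,C,H,F,G,I

Derivation:
After op 1 (rotate(+1)): offset=1, physical=[A,B,C,D,E,F,G,H,I], logical=[B,C,D,E,F,G,H,I,A]
After op 2 (rotate(-2)): offset=8, physical=[A,B,C,D,E,F,G,H,I], logical=[I,A,B,C,D,E,F,G,H]
After op 3 (rotate(-1)): offset=7, physical=[A,B,C,D,E,F,G,H,I], logical=[H,I,A,B,C,D,E,F,G]
After op 4 (rotate(-3)): offset=4, physical=[A,B,C,D,E,F,G,H,I], logical=[E,F,G,H,I,A,B,C,D]
After op 5 (swap(5, 7)): offset=4, physical=[C,B,A,D,E,F,G,H,I], logical=[E,F,G,H,I,C,B,A,D]
After op 6 (rotate(-2)): offset=2, physical=[C,B,A,D,E,F,G,H,I], logical=[A,D,E,F,G,H,I,C,B]
After op 7 (swap(2, 0)): offset=2, physical=[C,B,E,D,A,F,G,H,I], logical=[E,D,A,F,G,H,I,C,B]
After op 8 (swap(4, 3)): offset=2, physical=[C,B,E,D,A,G,F,H,I], logical=[E,D,A,G,F,H,I,C,B]
After op 9 (rotate(-2)): offset=0, physical=[C,B,E,D,A,G,F,H,I], logical=[C,B,E,D,A,G,F,H,I]
After op 10 (swap(7, 5)): offset=0, physical=[C,B,E,D,A,H,F,G,I], logical=[C,B,E,D,A,H,F,G,I]
After op 11 (swap(0, 4)): offset=0, physical=[A,B,E,D,C,H,F,G,I], logical=[A,B,E,D,C,H,F,G,I]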